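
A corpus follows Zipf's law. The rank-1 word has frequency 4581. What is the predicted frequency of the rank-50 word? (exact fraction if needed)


Zipf's law: freq(rank) = f1 / rank
f1 = 4581, rank = 50
freq = 4581 / 50
GCD(4581, 50) = 1
Simplified: 4581/50

4581/50


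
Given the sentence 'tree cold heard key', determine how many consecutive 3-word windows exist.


Word trigrams from [4] words:
  Trigram 1: (tree cold heard)
  Trigram 2: (cold heard key)
Total word trigrams: 4 - 2 = 2

2


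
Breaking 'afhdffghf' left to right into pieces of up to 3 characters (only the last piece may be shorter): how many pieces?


'afhdffghf' has 9 characters.
Chunking with max size 3:
  Chunk 1: 'afh' (positions 0-2)
  Chunk 2: 'dff' (positions 3-5)
  Chunk 3: 'ghf' (positions 6-8)
Total chunks: ceil(9 / 3) = 3

3


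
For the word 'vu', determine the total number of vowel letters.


Scanning each character of 'vu':
  Position 1: 'v' -> consonant (running count: 0)
  Position 2: 'u' -> vowel (running count: 1)
Total vowels: 1

1


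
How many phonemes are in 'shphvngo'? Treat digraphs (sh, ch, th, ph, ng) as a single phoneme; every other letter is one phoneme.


Parsing 'shphvngo' greedily, digraphs first:
  'sh' -> digraph (1 consonant phoneme) (phonemes so far: 1)
  'ph' -> digraph (1 consonant phoneme) (phonemes so far: 2)
  'v' -> consonant phoneme (phonemes so far: 3)
  'ng' -> digraph (1 consonant phoneme) (phonemes so far: 4)
  'o' -> vowel phoneme (phonemes so far: 5)
Total phonemes: 5

5


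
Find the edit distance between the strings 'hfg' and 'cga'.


Building DP table for s1='hfg' (len 3) and s2='cga' (len 3):
       c  g  a
    0  1  2  3
  h 1  1  2  3
  f 2  2  2  3
  g 3  3  2  3
Edit distance = dp[3][3] = 3

3


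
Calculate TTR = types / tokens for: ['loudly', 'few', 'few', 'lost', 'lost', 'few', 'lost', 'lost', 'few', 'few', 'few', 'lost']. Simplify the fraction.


Tokens: 12
Unique types: ('few', 'lost', 'loudly') = 3
TTR = 3/12
Simplify: divide both by 3 -> 1/4
TTR = 1/4

1/4


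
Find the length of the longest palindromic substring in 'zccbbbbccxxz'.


Scanning 'zccbbbbccxxz' for palindromic substrings.
Substring at positions 1-8: 'ccbbbbcc'.
Check: reverse('ccbbbbcc') = 'ccbbbbcc' -> palindrome confirmed.
Neighbouring characters ('z' / 'x') break symmetry, so it cannot extend further.
No longer palindromic substring exists; longest length = 8

8


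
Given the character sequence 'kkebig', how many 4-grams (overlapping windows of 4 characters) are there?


String 'kkebig' has length L = 6.
Number of overlapping n-grams = L - n + 1
Substituting: 6 - 4 + 1 = 3

3


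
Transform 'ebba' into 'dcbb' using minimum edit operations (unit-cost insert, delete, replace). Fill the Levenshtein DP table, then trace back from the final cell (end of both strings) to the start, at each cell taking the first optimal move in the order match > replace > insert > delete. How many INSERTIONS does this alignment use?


Edit distance = 3. Backtracking from cell (4, 4) with preference match > replace > insert > delete,
then listing the resulting alignment 'ebba' -> 'dcbb' left to right:
  Step 1: replace e->d
  Step 2: replace b->c
  Step 3: keep 'b'
  Step 4: replace a->b
Total insertions: 0

0


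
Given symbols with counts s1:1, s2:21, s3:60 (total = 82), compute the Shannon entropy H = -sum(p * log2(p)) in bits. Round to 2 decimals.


Computing entropy H = -sum(p_i * log2(p_i)):
  s1: p = 1/82 = 0.0122, -p*log2(p) = 0.0775
  s2: p = 21/82 = 0.2561, -p*log2(p) = 0.5033
  s3: p = 60/82 = 0.7317, -p*log2(p) = 0.3298
H = sum of terms = 0.9106
Rounded to 2 decimals: 0.91

0.91


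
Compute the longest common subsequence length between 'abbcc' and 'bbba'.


DP table for LCS of 'abbcc' and 'bbba':
       b  b  b  a
    0  0  0  0  0
  a 0  0  0  0  1
  b 0  1  1  1  1
  b 0  1  2  2  2
  c 0  1  2  2  2
  c 0  1  2  2  2
LCS: 'bb'
LCS length = 2

2


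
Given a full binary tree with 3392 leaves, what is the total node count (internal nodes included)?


Leaf nodes (terminals): 3392
Internal nodes = n - 1 = 3392 - 1 = 3391
Total = leaves + internal = 3392 + 3391 = 6783

6783


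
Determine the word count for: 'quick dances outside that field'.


Counting words by splitting on spaces:
  Word 1: 'quick'
  Word 2: 'dances'
  Word 3: 'outside'
  Word 4: 'that'
  Word 5: 'field'
Total words: 5

5


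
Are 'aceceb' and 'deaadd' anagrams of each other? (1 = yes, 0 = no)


Sort characters of 'aceceb': 'abccee'
Sort characters of 'deaadd': 'aaddde'
Sorted forms differ -> they are NOT anagrams
Result: 0

0


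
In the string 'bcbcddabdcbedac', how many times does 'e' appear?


Scanning 'bcbcddabdcbedac' for 'e':
  Position 11: 'e' -> MATCH (count: 1)
Total occurrences of 'e': 1

1


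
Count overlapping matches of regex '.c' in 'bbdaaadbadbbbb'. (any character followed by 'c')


Pattern: .c means any character followed by 'c'.
Scanning 'bbdaaadbadbbbb' position-by-position:
  Pos 0: window 'bb' -> no
  Pos 1: window 'bd' -> no
  Pos 2: window 'da' -> no
  Pos 3: window 'aa' -> no
  Pos 4: window 'aa' -> no
  Pos 5: window 'ad' -> no
  Pos 6: window 'db' -> no
  Pos 7: window 'ba' -> no
  Pos 8: window 'ad' -> no
  Pos 9: window 'db' -> no
  Pos 10: window 'bb' -> no
  Pos 11: window 'bb' -> no
  Pos 12: window 'bb' -> no
  Pos 13: window 'b' -> no
Total matches: 0

0


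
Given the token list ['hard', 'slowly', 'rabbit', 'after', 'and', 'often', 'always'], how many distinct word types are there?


Listing all tokens and tracking unique types:
  Token 1: 'hard' -> NEW (unique so far: 1)
  Token 2: 'slowly' -> NEW (unique so far: 2)
  Token 3: 'rabbit' -> NEW (unique so far: 3)
  Token 4: 'after' -> NEW (unique so far: 4)
  Token 5: 'and' -> NEW (unique so far: 5)
  Token 6: 'often' -> NEW (unique so far: 6)
  Token 7: 'always' -> NEW (unique so far: 7)
Unique types: ('after', 'always', 'and', 'hard', 'often', 'rabbit', 'slowly')
Vocabulary size: 7

7


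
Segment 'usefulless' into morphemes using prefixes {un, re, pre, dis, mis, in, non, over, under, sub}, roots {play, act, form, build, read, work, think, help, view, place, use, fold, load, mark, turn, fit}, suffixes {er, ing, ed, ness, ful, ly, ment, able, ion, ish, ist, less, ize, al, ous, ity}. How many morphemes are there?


Segmenting 'usefulless' against the inventory:
  'use' -> root (morpheme 1)
  'ful' -> suffix (morpheme 2)
  'less' -> suffix (morpheme 3)
Total morphemes: 3

3


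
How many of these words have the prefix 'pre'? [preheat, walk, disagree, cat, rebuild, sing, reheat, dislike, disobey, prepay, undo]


Checking each word for prefix 'pre':
  'preheat' -> YES, starts with 'pre' (count: 1)
  'walk' -> no (count: 1)
  'disagree' -> no (count: 1)
  'cat' -> no (count: 1)
  'rebuild' -> no (count: 1)
  'sing' -> no (count: 1)
  'reheat' -> no (count: 1)
  'dislike' -> no (count: 1)
  'disobey' -> no (count: 1)
  'prepay' -> YES, starts with 'pre' (count: 2)
  'undo' -> no (count: 2)
Total with prefix 'pre': 2

2


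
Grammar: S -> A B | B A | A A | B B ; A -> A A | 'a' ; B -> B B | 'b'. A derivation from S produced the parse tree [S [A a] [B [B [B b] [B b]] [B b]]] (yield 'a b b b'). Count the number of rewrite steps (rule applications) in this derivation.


Every bracketed nonterminal node [X ...] in the tree is produced by exactly one rule application.
Reading the tree off as a leftmost derivation:
  Step 1: S  =>  A B   (applied S -> A B)
  Step 2: A B  =>  a B   (applied A -> a)
  Step 3: a B  =>  a B B   (applied B -> B B)
  Step 4: a B B  =>  a B B B   (applied B -> B B)
  Step 5: a B B B  =>  a b B B   (applied B -> b)
  Step 6: a b B B  =>  a b b B   (applied B -> b)
  Step 7: a b b B  =>  a b b b   (applied B -> b)
Final yield: a b b b
Total rewrite steps: 7

7


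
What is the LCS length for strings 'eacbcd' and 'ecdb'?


DP table for LCS of 'eacbcd' and 'ecdb':
       e  c  d  b
    0  0  0  0  0
  e 0  1  1  1  1
  a 0  1  1  1  1
  c 0  1  2  2  2
  b 0  1  2  2  3
  c 0  1  2  2  3
  d 0  1  2  3  3
LCS: 'ecb'
LCS length = 3

3


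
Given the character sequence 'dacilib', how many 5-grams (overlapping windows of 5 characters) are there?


String 'dacilib' has length L = 7.
Number of overlapping n-grams = L - n + 1
Substituting: 7 - 5 + 1 = 3

3


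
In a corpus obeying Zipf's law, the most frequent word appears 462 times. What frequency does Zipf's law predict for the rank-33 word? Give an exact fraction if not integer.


Zipf's law: freq(rank) = f1 / rank
f1 = 462, rank = 33
freq = 462 / 33
= 14

14


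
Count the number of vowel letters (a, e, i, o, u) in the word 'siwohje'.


Scanning each character of 'siwohje':
  Position 1: 's' -> consonant (running count: 0)
  Position 2: 'i' -> vowel (running count: 1)
  Position 3: 'w' -> consonant (running count: 1)
  Position 4: 'o' -> vowel (running count: 2)
  Position 5: 'h' -> consonant (running count: 2)
  Position 6: 'j' -> consonant (running count: 2)
  Position 7: 'e' -> vowel (running count: 3)
Total vowels: 3

3


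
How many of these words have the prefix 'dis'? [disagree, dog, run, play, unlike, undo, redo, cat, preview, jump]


Checking each word for prefix 'dis':
  'disagree' -> YES, starts with 'dis' (count: 1)
  'dog' -> no (count: 1)
  'run' -> no (count: 1)
  'play' -> no (count: 1)
  'unlike' -> no (count: 1)
  'undo' -> no (count: 1)
  'redo' -> no (count: 1)
  'cat' -> no (count: 1)
  'preview' -> no (count: 1)
  'jump' -> no (count: 1)
Total with prefix 'dis': 1

1


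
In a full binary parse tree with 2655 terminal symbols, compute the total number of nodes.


Leaf nodes (terminals): 2655
Internal nodes = n - 1 = 2655 - 1 = 2654
Total = leaves + internal = 2655 + 2654 = 5309

5309


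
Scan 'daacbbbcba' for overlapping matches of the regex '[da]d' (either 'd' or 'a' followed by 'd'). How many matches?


Pattern: [da]d means either 'd' or 'a' followed by 'd'.
Scanning 'daacbbbcba' position-by-position:
  Pos 0: window 'da' -> no
  Pos 1: window 'aa' -> no
  Pos 2: window 'ac' -> no
  Pos 3: window 'cb' -> no
  Pos 4: window 'bb' -> no
  Pos 5: window 'bb' -> no
  Pos 6: window 'bc' -> no
  Pos 7: window 'cb' -> no
  Pos 8: window 'ba' -> no
  Pos 9: window 'a' -> no
Total matches: 0

0


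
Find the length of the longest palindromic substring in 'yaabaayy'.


Scanning 'yaabaayy' for palindromic substrings.
Substring at positions 0-6: 'yaabaay'.
Check: reverse('yaabaay') = 'yaabaay' -> palindrome confirmed.
Neighbouring characters ('-' / 'y') break symmetry, so it cannot extend further.
No longer palindromic substring exists; longest length = 7

7


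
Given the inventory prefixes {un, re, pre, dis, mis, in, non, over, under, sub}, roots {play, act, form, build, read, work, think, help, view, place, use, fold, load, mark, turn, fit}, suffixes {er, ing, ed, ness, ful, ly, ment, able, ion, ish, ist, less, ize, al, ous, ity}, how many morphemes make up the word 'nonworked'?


Segmenting 'nonworked' against the inventory:
  'non' -> prefix (morpheme 1)
  'work' -> root (morpheme 2)
  'ed' -> suffix (morpheme 3)
Total morphemes: 3

3


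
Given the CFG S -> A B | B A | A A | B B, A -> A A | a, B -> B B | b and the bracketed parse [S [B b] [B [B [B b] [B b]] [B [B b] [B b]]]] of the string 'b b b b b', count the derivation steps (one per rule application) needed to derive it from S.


Every bracketed nonterminal node [X ...] in the tree is produced by exactly one rule application.
Reading the tree off as a leftmost derivation:
  Step 1: S  =>  B B   (applied S -> B B)
  Step 2: B B  =>  b B   (applied B -> b)
  Step 3: b B  =>  b B B   (applied B -> B B)
  Step 4: b B B  =>  b B B B   (applied B -> B B)
  Step 5: b B B B  =>  b b B B   (applied B -> b)
  Step 6: b b B B  =>  b b b B   (applied B -> b)
  Step 7: b b b B  =>  b b b B B   (applied B -> B B)
  Step 8: b b b B B  =>  b b b b B   (applied B -> b)
  Step 9: b b b b B  =>  b b b b b   (applied B -> b)
Final yield: b b b b b
Total rewrite steps: 9

9


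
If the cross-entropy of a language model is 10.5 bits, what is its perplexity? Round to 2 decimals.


Perplexity formula: PP = 2^H
H = 10.5
PP = 2^10.5
Decompose: 2^10.5 = 2^10 * 2^0.5 = 2^10 * sqrt(2)
2^10 = 1024, sqrt(2) ~ 1.4142136
PP ~ 1024 * 1.4142136 = 1448.1547264
Rounded to 2 decimals: 1448.15

1448.15


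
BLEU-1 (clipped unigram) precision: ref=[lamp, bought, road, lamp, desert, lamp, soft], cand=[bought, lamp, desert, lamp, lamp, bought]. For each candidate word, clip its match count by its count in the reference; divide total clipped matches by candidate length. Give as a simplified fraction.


Reference word counts: {'bought': 1, 'desert': 1, 'lamp': 3, 'road': 1, 'soft': 1}
Checking each candidate word (with clipping):
  'bought' -> in reference (ref count 1, used 1/1) -> match (matches: 1)
  'lamp' -> in reference (ref count 3, used 1/3) -> match (matches: 2)
  'desert' -> in reference (ref count 1, used 1/1) -> match (matches: 3)
  'lamp' -> in reference (ref count 3, used 2/3) -> match (matches: 4)
  'lamp' -> in reference (ref count 3, used 3/3) -> match (matches: 5)
  'bought' -> ref count 1 already used up (1/1) -> clipped, no match (matches: 5)
Clipped matches: 5, Candidate length: 6
Precision = 5/6

5/6


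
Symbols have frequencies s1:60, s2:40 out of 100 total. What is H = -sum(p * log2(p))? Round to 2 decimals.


Computing entropy H = -sum(p_i * log2(p_i)):
  s1: p = 60/100 = 0.6000, -p*log2(p) = 0.4422
  s2: p = 40/100 = 0.4000, -p*log2(p) = 0.5288
H = sum of terms = 0.9710
Rounded to 2 decimals: 0.97

0.97


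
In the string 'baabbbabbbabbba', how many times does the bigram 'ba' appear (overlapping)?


Scanning 'baabbbabbbabbba' for bigram 'ba':
  Position 0: 'ba' -> MATCH
  Position 1: 'aa' -> no
  Position 2: 'ab' -> no
  Position 3: 'bb' -> no
  Position 4: 'bb' -> no
  Position 5: 'ba' -> MATCH
  Position 6: 'ab' -> no
  Position 7: 'bb' -> no
  Position 8: 'bb' -> no
  Position 9: 'ba' -> MATCH
  Position 10: 'ab' -> no
  Position 11: 'bb' -> no
  Position 12: 'bb' -> no
  Position 13: 'ba' -> MATCH
Total matches: 4

4


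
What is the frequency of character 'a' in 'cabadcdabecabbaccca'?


Scanning 'cabadcdabecabbaccca' for 'a':
  Position 1: 'a' -> MATCH (count: 1)
  Position 3: 'a' -> MATCH (count: 2)
  Position 7: 'a' -> MATCH (count: 3)
  Position 11: 'a' -> MATCH (count: 4)
  Position 14: 'a' -> MATCH (count: 5)
  Position 18: 'a' -> MATCH (count: 6)
Total occurrences of 'a': 6

6


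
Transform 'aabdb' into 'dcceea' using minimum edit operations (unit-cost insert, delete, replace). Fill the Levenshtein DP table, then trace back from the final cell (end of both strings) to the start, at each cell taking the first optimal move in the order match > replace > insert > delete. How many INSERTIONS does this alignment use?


Edit distance = 6. Backtracking from cell (5, 6) with preference match > replace > insert > delete,
then listing the resulting alignment 'aabdb' -> 'dcceea' left to right:
  Step 1: insert 'd' [insertion #1]
  Step 2: replace a->c
  Step 3: replace a->c
  Step 4: replace b->e
  Step 5: replace d->e
  Step 6: replace b->a
Total insertions: 1

1


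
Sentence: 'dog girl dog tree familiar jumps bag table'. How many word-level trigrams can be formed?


Word trigrams from [8] words:
  Trigram 1: (dog girl dog)
  Trigram 2: (girl dog tree)
  Trigram 3: (dog tree familiar)
  Trigram 4: (tree familiar jumps)
  Trigram 5: (familiar jumps bag)
  Trigram 6: (jumps bag table)
Total word trigrams: 8 - 2 = 6

6


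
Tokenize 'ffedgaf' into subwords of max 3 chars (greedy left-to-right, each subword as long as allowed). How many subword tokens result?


'ffedgaf' has 7 characters.
Chunking with max size 3:
  Chunk 1: 'ffe' (positions 0-2)
  Chunk 2: 'dga' (positions 3-5)
  Chunk 3: 'f' (positions 6-6)
Total chunks: ceil(7 / 3) = 3

3


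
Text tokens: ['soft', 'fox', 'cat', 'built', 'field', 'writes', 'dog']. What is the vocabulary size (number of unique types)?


Listing all tokens and tracking unique types:
  Token 1: 'soft' -> NEW (unique so far: 1)
  Token 2: 'fox' -> NEW (unique so far: 2)
  Token 3: 'cat' -> NEW (unique so far: 3)
  Token 4: 'built' -> NEW (unique so far: 4)
  Token 5: 'field' -> NEW (unique so far: 5)
  Token 6: 'writes' -> NEW (unique so far: 6)
  Token 7: 'dog' -> NEW (unique so far: 7)
Unique types: ('built', 'cat', 'dog', 'field', 'fox', 'soft', 'writes')
Vocabulary size: 7

7


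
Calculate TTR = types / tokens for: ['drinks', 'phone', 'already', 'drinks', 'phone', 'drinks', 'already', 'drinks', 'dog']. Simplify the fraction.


Tokens: 9
Unique types: ('already', 'dog', 'drinks', 'phone') = 4
TTR = 4/9
Already in lowest terms.

4/9


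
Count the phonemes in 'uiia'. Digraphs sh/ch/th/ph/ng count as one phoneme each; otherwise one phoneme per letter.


Parsing 'uiia' greedily, digraphs first:
  'u' -> vowel phoneme (phonemes so far: 1)
  'i' -> vowel phoneme (phonemes so far: 2)
  'i' -> vowel phoneme (phonemes so far: 3)
  'a' -> vowel phoneme (phonemes so far: 4)
Total phonemes: 4

4


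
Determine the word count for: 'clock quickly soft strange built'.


Counting words by splitting on spaces:
  Word 1: 'clock'
  Word 2: 'quickly'
  Word 3: 'soft'
  Word 4: 'strange'
  Word 5: 'built'
Total words: 5

5


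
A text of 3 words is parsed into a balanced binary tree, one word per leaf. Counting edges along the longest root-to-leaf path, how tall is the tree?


In a balanced binary tree with n leaves the deepest leaf is ceil(log2(n)) edges below the root.
log2(3) = 1.5850
ceil(1.5850) = 2
height (edges) = 2

2


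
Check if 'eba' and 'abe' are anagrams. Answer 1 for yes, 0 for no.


Sort characters of 'eba': 'abe'
Sort characters of 'abe': 'abe'
Sorted forms match -> they ARE anagrams
Result: 1

1


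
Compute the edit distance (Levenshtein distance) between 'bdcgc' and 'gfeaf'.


Building DP table for s1='bdcgc' (len 5) and s2='gfeaf' (len 5):
       g  f  e  a  f
    0  1  2  3  4  5
  b 1  1  2  3  4  5
  d 2  2  2  3  4  5
  c 3  3  3  3  4  5
  g 4  3  4  4  4  5
  c 5  4  4  5  5  5
Edit distance = dp[5][5] = 5

5


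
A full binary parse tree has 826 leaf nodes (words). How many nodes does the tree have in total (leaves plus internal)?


Leaf nodes (terminals): 826
Internal nodes = n - 1 = 826 - 1 = 825
Total = leaves + internal = 826 + 825 = 1651

1651


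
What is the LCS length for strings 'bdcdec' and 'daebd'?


DP table for LCS of 'bdcdec' and 'daebd':
       d  a  e  b  d
    0  0  0  0  0  0
  b 0  0  0  0  1  1
  d 0  1  1  1  1  2
  c 0  1  1  1  1  2
  d 0  1  1  1  1  2
  e 0  1  1  2  2  2
  c 0  1  1  2  2  2
LCS: 'bd'
LCS length = 2

2


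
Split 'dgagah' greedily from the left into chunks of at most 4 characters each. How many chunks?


'dgagah' has 6 characters.
Chunking with max size 4:
  Chunk 1: 'dgag' (positions 0-3)
  Chunk 2: 'ah' (positions 4-5)
Total chunks: ceil(6 / 4) = 2

2


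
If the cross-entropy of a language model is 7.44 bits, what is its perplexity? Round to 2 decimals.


Perplexity formula: PP = 2^H
H = 7.44
PP = 2^7.44
Decompose: 2^7.44 = 2^7 * 2^0.44
2^7 = 128, 2^0.44 ~ 1.3566043
PP ~ 128 * 1.3566043 = 173.6453504
Rounded to 2 decimals: 173.65

173.65


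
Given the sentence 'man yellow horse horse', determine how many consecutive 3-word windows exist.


Word trigrams from [4] words:
  Trigram 1: (man yellow horse)
  Trigram 2: (yellow horse horse)
Total word trigrams: 4 - 2 = 2

2


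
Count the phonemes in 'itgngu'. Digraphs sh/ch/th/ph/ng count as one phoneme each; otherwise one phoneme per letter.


Parsing 'itgngu' greedily, digraphs first:
  'i' -> vowel phoneme (phonemes so far: 1)
  't' -> consonant phoneme (phonemes so far: 2)
  'g' -> consonant phoneme (phonemes so far: 3)
  'ng' -> digraph (1 consonant phoneme) (phonemes so far: 4)
  'u' -> vowel phoneme (phonemes so far: 5)
Total phonemes: 5

5


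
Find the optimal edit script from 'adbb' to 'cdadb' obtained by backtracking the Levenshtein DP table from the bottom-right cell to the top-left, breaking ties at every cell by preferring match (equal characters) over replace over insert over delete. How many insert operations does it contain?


Edit distance = 3. Backtracking from cell (4, 5) with preference match > replace > insert > delete,
then listing the resulting alignment 'adbb' -> 'cdadb' left to right:
  Step 1: replace a->c
  Step 2: keep 'd'
  Step 3: insert 'a' [insertion #1]
  Step 4: replace b->d
  Step 5: keep 'b'
Total insertions: 1

1


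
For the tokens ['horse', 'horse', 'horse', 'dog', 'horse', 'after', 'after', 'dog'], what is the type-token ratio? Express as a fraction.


Tokens: 8
Unique types: ('after', 'dog', 'horse') = 3
TTR = 3/8
Already in lowest terms.

3/8


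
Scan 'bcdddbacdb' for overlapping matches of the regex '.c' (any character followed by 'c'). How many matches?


Pattern: .c means any character followed by 'c'.
Scanning 'bcdddbacdb' position-by-position:
  Pos 0: window 'bc' -> MATCH
  Pos 1: window 'cd' -> no
  Pos 2: window 'dd' -> no
  Pos 3: window 'dd' -> no
  Pos 4: window 'db' -> no
  Pos 5: window 'ba' -> no
  Pos 6: window 'ac' -> MATCH
  Pos 7: window 'cd' -> no
  Pos 8: window 'db' -> no
  Pos 9: window 'b' -> no
Total matches: 2

2


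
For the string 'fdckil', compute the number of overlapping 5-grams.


String 'fdckil' has length L = 6.
Number of overlapping n-grams = L - n + 1
Substituting: 6 - 5 + 1 = 2

2


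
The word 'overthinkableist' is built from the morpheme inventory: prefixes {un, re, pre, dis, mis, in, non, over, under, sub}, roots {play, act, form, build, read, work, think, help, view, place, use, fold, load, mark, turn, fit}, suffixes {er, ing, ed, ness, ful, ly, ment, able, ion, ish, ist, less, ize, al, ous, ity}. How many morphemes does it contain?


Segmenting 'overthinkableist' against the inventory:
  'over' -> prefix (morpheme 1)
  'think' -> root (morpheme 2)
  'able' -> suffix (morpheme 3)
  'ist' -> suffix (morpheme 4)
Total morphemes: 4

4


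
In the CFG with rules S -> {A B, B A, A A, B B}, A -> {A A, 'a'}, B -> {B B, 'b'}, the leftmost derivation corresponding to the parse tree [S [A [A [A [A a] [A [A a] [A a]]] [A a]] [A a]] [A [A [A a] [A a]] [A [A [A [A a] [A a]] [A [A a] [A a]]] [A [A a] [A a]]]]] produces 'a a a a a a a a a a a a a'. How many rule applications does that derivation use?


Every bracketed nonterminal node [X ...] in the tree is produced by exactly one rule application.
Reading the tree off as a leftmost derivation:
  Step 1: S  =>  A A   (applied S -> A A)
  Step 2: A A  =>  A A A   (applied A -> A A)
  Step 3: A A A  =>  A A A A   (applied A -> A A)
  Step 4: A A A A  =>  A A A A A   (applied A -> A A)
  Step 5: A A A A A  =>  a A A A A   (applied A -> a)
  Step 6: a A A A A  =>  a A A A A A   (applied A -> A A)
  Step 7: a A A A A A  =>  a a A A A A   (applied A -> a)
  Step 8: a a A A A A  =>  a a a A A A   (applied A -> a)
  Step 9: a a a A A A  =>  a a a a A A   (applied A -> a)
  Step 10: a a a a A A  =>  a a a a a A   (applied A -> a)
  Step 11: a a a a a A  =>  a a a a a A A   (applied A -> A A)
  Step 12: a a a a a A A  =>  a a a a a A A A   (applied A -> A A)
  Step 13: a a a a a A A A  =>  a a a a a a A A   (applied A -> a)
  Step 14: a a a a a a A A  =>  a a a a a a a A   (applied A -> a)
  Step 15: a a a a a a a A  =>  a a a a a a a A A   (applied A -> A A)
  Step 16: a a a a a a a A A  =>  a a a a a a a A A A   (applied A -> A A)
  Step 17: a a a a a a a A A A  =>  a a a a a a a A A A A   (applied A -> A A)
  Step 18: a a a a a a a A A A A  =>  a a a a a a a a A A A   (applied A -> a)
  Step 19: a a a a a a a a A A A  =>  a a a a a a a a a A A   (applied A -> a)
  Step 20: a a a a a a a a a A A  =>  a a a a a a a a a A A A   (applied A -> A A)
  Step 21: a a a a a a a a a A A A  =>  a a a a a a a a a a A A   (applied A -> a)
  Step 22: a a a a a a a a a a A A  =>  a a a a a a a a a a a A   (applied A -> a)
  Step 23: a a a a a a a a a a a A  =>  a a a a a a a a a a a A A   (applied A -> A A)
  Step 24: a a a a a a a a a a a A A  =>  a a a a a a a a a a a a A   (applied A -> a)
  Step 25: a a a a a a a a a a a a A  =>  a a a a a a a a a a a a a   (applied A -> a)
Final yield: a a a a a a a a a a a a a
Total rewrite steps: 25

25


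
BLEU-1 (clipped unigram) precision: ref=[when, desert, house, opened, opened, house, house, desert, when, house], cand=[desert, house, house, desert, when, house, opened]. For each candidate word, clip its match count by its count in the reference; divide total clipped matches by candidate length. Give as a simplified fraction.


Reference word counts: {'desert': 2, 'house': 4, 'opened': 2, 'when': 2}
Checking each candidate word (with clipping):
  'desert' -> in reference (ref count 2, used 1/2) -> match (matches: 1)
  'house' -> in reference (ref count 4, used 1/4) -> match (matches: 2)
  'house' -> in reference (ref count 4, used 2/4) -> match (matches: 3)
  'desert' -> in reference (ref count 2, used 2/2) -> match (matches: 4)
  'when' -> in reference (ref count 2, used 1/2) -> match (matches: 5)
  'house' -> in reference (ref count 4, used 3/4) -> match (matches: 6)
  'opened' -> in reference (ref count 2, used 1/2) -> match (matches: 7)
Clipped matches: 7, Candidate length: 7
Precision = 7/7 = 1

1


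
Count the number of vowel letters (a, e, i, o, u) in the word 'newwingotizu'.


Scanning each character of 'newwingotizu':
  Position 1: 'n' -> consonant (running count: 0)
  Position 2: 'e' -> vowel (running count: 1)
  Position 3: 'w' -> consonant (running count: 1)
  Position 4: 'w' -> consonant (running count: 1)
  Position 5: 'i' -> vowel (running count: 2)
  Position 6: 'n' -> consonant (running count: 2)
  Position 7: 'g' -> consonant (running count: 2)
  Position 8: 'o' -> vowel (running count: 3)
  Position 9: 't' -> consonant (running count: 3)
  Position 10: 'i' -> vowel (running count: 4)
  Position 11: 'z' -> consonant (running count: 4)
  Position 12: 'u' -> vowel (running count: 5)
Total vowels: 5

5


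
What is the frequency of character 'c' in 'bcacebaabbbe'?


Scanning 'bcacebaabbbe' for 'c':
  Position 1: 'c' -> MATCH (count: 1)
  Position 3: 'c' -> MATCH (count: 2)
Total occurrences of 'c': 2

2


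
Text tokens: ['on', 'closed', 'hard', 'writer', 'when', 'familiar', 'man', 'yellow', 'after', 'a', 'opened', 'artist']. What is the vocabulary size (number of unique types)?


Listing all tokens and tracking unique types:
  Token 1: 'on' -> NEW (unique so far: 1)
  Token 2: 'closed' -> NEW (unique so far: 2)
  Token 3: 'hard' -> NEW (unique so far: 3)
  Token 4: 'writer' -> NEW (unique so far: 4)
  Token 5: 'when' -> NEW (unique so far: 5)
  Token 6: 'familiar' -> NEW (unique so far: 6)
  Token 7: 'man' -> NEW (unique so far: 7)
  Token 8: 'yellow' -> NEW (unique so far: 8)
  Token 9: 'after' -> NEW (unique so far: 9)
  Token 10: 'a' -> NEW (unique so far: 10)
  Token 11: 'opened' -> NEW (unique so far: 11)
  Token 12: 'artist' -> NEW (unique so far: 12)
Unique types: ('a', 'after', 'artist', 'closed', 'familiar', 'hard', 'man', 'on', 'opened', 'when', 'writer', 'yellow')
Vocabulary size: 12

12


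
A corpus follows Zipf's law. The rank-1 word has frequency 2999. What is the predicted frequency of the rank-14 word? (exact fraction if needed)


Zipf's law: freq(rank) = f1 / rank
f1 = 2999, rank = 14
freq = 2999 / 14
GCD(2999, 14) = 1
Simplified: 2999/14

2999/14


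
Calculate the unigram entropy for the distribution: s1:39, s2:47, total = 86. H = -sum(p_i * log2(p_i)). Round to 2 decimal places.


Computing entropy H = -sum(p_i * log2(p_i)):
  s1: p = 39/86 = 0.4535, -p*log2(p) = 0.5174
  s2: p = 47/86 = 0.5465, -p*log2(p) = 0.4764
H = sum of terms = 0.9938
Rounded to 2 decimals: 0.99

0.99


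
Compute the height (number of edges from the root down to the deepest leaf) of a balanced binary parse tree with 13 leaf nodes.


In a balanced binary tree with n leaves the deepest leaf is ceil(log2(n)) edges below the root.
log2(13) = 3.7004
ceil(3.7004) = 4
height (edges) = 4

4


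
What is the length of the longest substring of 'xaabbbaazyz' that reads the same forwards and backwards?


Scanning 'xaabbbaazyz' for palindromic substrings.
Substring at positions 1-7: 'aabbbaa'.
Check: reverse('aabbbaa') = 'aabbbaa' -> palindrome confirmed.
Neighbouring characters ('x' / 'z') break symmetry, so it cannot extend further.
No longer palindromic substring exists; longest length = 7

7


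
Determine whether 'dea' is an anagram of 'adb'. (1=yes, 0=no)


Sort characters of 'dea': 'ade'
Sort characters of 'adb': 'abd'
Sorted forms differ -> they are NOT anagrams
Result: 0

0


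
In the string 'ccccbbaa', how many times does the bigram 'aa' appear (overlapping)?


Scanning 'ccccbbaa' for bigram 'aa':
  Position 0: 'cc' -> no
  Position 1: 'cc' -> no
  Position 2: 'cc' -> no
  Position 3: 'cb' -> no
  Position 4: 'bb' -> no
  Position 5: 'ba' -> no
  Position 6: 'aa' -> MATCH
Total matches: 1

1


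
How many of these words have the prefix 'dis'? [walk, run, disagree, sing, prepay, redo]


Checking each word for prefix 'dis':
  'walk' -> no (count: 0)
  'run' -> no (count: 0)
  'disagree' -> YES, starts with 'dis' (count: 1)
  'sing' -> no (count: 1)
  'prepay' -> no (count: 1)
  'redo' -> no (count: 1)
Total with prefix 'dis': 1

1


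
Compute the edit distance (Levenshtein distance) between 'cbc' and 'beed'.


Building DP table for s1='cbc' (len 3) and s2='beed' (len 4):
       b  e  e  d
    0  1  2  3  4
  c 1  1  2  3  4
  b 2  1  2  3  4
  c 3  2  2  3  4
Edit distance = dp[3][4] = 4

4


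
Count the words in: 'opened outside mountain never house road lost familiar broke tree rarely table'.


Counting words by splitting on spaces:
  Word 1: 'opened'
  Word 2: 'outside'
  Word 3: 'mountain'
  Word 4: 'never'
  Word 5: 'house'
  Word 6: 'road'
  Word 7: 'lost'
  Word 8: 'familiar'
  Word 9: 'broke'
  Word 10: 'tree'
  Word 11: 'rarely'
  Word 12: 'table'
Total words: 12

12


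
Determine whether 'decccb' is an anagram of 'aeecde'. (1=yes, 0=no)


Sort characters of 'decccb': 'bcccde'
Sort characters of 'aeecde': 'acdeee'
Sorted forms differ -> they are NOT anagrams
Result: 0

0


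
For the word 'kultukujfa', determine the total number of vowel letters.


Scanning each character of 'kultukujfa':
  Position 1: 'k' -> consonant (running count: 0)
  Position 2: 'u' -> vowel (running count: 1)
  Position 3: 'l' -> consonant (running count: 1)
  Position 4: 't' -> consonant (running count: 1)
  Position 5: 'u' -> vowel (running count: 2)
  Position 6: 'k' -> consonant (running count: 2)
  Position 7: 'u' -> vowel (running count: 3)
  Position 8: 'j' -> consonant (running count: 3)
  Position 9: 'f' -> consonant (running count: 3)
  Position 10: 'a' -> vowel (running count: 4)
Total vowels: 4

4


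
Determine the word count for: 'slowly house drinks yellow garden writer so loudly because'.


Counting words by splitting on spaces:
  Word 1: 'slowly'
  Word 2: 'house'
  Word 3: 'drinks'
  Word 4: 'yellow'
  Word 5: 'garden'
  Word 6: 'writer'
  Word 7: 'so'
  Word 8: 'loudly'
  Word 9: 'because'
Total words: 9

9


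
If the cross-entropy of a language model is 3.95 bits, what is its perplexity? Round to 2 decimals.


Perplexity formula: PP = 2^H
H = 3.95
PP = 2^3.95
Decompose: 2^3.95 = 2^3 * 2^0.95
2^3 = 8, 2^0.95 ~ 1.9318727
PP ~ 8 * 1.9318727 = 15.4549816
Rounded to 2 decimals: 15.45

15.45


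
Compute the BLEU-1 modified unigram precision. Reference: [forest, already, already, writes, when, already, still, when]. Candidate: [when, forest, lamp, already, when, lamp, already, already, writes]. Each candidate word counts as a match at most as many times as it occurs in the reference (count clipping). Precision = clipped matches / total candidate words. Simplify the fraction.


Reference word counts: {'already': 3, 'forest': 1, 'still': 1, 'when': 2, 'writes': 1}
Checking each candidate word (with clipping):
  'when' -> in reference (ref count 2, used 1/2) -> match (matches: 1)
  'forest' -> in reference (ref count 1, used 1/1) -> match (matches: 2)
  'lamp' -> not in reference -> no match (matches: 2)
  'already' -> in reference (ref count 3, used 1/3) -> match (matches: 3)
  'when' -> in reference (ref count 2, used 2/2) -> match (matches: 4)
  'lamp' -> not in reference -> no match (matches: 4)
  'already' -> in reference (ref count 3, used 2/3) -> match (matches: 5)
  'already' -> in reference (ref count 3, used 3/3) -> match (matches: 6)
  'writes' -> in reference (ref count 1, used 1/1) -> match (matches: 7)
Clipped matches: 7, Candidate length: 9
Precision = 7/9

7/9


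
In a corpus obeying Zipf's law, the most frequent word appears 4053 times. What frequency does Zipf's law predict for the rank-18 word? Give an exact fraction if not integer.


Zipf's law: freq(rank) = f1 / rank
f1 = 4053, rank = 18
freq = 4053 / 18
GCD(4053, 18) = 3
Simplified: 1351/6

1351/6


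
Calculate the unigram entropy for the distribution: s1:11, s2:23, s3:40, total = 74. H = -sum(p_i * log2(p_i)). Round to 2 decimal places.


Computing entropy H = -sum(p_i * log2(p_i)):
  s1: p = 11/74 = 0.1486, -p*log2(p) = 0.4088
  s2: p = 23/74 = 0.3108, -p*log2(p) = 0.5240
  s3: p = 40/74 = 0.5405, -p*log2(p) = 0.4797
H = sum of terms = 1.4125
Rounded to 2 decimals: 1.41

1.41


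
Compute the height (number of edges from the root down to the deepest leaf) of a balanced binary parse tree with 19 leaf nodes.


In a balanced binary tree with n leaves the deepest leaf is ceil(log2(n)) edges below the root.
log2(19) = 4.2479
ceil(4.2479) = 5
height (edges) = 5

5


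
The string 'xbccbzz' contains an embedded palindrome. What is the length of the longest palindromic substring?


Scanning 'xbccbzz' for palindromic substrings.
Substring at positions 1-4: 'bccb'.
Check: reverse('bccb') = 'bccb' -> palindrome confirmed.
Neighbouring characters ('x' / 'z') break symmetry, so it cannot extend further.
No longer palindromic substring exists; longest length = 4

4


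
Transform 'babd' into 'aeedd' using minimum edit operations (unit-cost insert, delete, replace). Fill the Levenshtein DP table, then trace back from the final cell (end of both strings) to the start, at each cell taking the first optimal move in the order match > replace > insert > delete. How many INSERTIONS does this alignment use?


Edit distance = 4. Backtracking from cell (4, 5) with preference match > replace > insert > delete,
then listing the resulting alignment 'babd' -> 'aeedd' left to right:
  Step 1: insert 'a' [insertion #1]
  Step 2: replace b->e
  Step 3: replace a->e
  Step 4: replace b->d
  Step 5: keep 'd'
Total insertions: 1

1


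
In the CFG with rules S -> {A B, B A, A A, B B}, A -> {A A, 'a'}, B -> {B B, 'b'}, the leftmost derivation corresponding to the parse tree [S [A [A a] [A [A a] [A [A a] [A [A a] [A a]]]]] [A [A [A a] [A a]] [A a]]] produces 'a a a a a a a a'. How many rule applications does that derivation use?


Every bracketed nonterminal node [X ...] in the tree is produced by exactly one rule application.
Reading the tree off as a leftmost derivation:
  Step 1: S  =>  A A   (applied S -> A A)
  Step 2: A A  =>  A A A   (applied A -> A A)
  Step 3: A A A  =>  a A A   (applied A -> a)
  Step 4: a A A  =>  a A A A   (applied A -> A A)
  Step 5: a A A A  =>  a a A A   (applied A -> a)
  Step 6: a a A A  =>  a a A A A   (applied A -> A A)
  Step 7: a a A A A  =>  a a a A A   (applied A -> a)
  Step 8: a a a A A  =>  a a a A A A   (applied A -> A A)
  Step 9: a a a A A A  =>  a a a a A A   (applied A -> a)
  Step 10: a a a a A A  =>  a a a a a A   (applied A -> a)
  Step 11: a a a a a A  =>  a a a a a A A   (applied A -> A A)
  Step 12: a a a a a A A  =>  a a a a a A A A   (applied A -> A A)
  Step 13: a a a a a A A A  =>  a a a a a a A A   (applied A -> a)
  Step 14: a a a a a a A A  =>  a a a a a a a A   (applied A -> a)
  Step 15: a a a a a a a A  =>  a a a a a a a a   (applied A -> a)
Final yield: a a a a a a a a
Total rewrite steps: 15

15


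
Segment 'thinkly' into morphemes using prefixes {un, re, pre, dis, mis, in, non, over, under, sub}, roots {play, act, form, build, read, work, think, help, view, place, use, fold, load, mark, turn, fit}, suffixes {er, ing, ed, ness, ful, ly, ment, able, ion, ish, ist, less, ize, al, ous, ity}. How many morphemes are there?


Segmenting 'thinkly' against the inventory:
  'think' -> root (morpheme 1)
  'ly' -> suffix (morpheme 2)
Total morphemes: 2

2


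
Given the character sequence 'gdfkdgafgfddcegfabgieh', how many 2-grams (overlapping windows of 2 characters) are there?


String 'gdfkdgafgfddcegfabgieh' has length L = 22.
Number of overlapping n-grams = L - n + 1
Substituting: 22 - 2 + 1 = 21

21


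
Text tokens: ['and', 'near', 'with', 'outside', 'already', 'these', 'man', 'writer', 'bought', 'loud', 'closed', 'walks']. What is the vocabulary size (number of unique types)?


Listing all tokens and tracking unique types:
  Token 1: 'and' -> NEW (unique so far: 1)
  Token 2: 'near' -> NEW (unique so far: 2)
  Token 3: 'with' -> NEW (unique so far: 3)
  Token 4: 'outside' -> NEW (unique so far: 4)
  Token 5: 'already' -> NEW (unique so far: 5)
  Token 6: 'these' -> NEW (unique so far: 6)
  Token 7: 'man' -> NEW (unique so far: 7)
  Token 8: 'writer' -> NEW (unique so far: 8)
  Token 9: 'bought' -> NEW (unique so far: 9)
  Token 10: 'loud' -> NEW (unique so far: 10)
  Token 11: 'closed' -> NEW (unique so far: 11)
  Token 12: 'walks' -> NEW (unique so far: 12)
Unique types: ('already', 'and', 'bought', 'closed', 'loud', 'man', 'near', 'outside', 'these', 'walks', 'with', 'writer')
Vocabulary size: 12

12


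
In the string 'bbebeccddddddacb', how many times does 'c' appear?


Scanning 'bbebeccddddddacb' for 'c':
  Position 5: 'c' -> MATCH (count: 1)
  Position 6: 'c' -> MATCH (count: 2)
  Position 14: 'c' -> MATCH (count: 3)
Total occurrences of 'c': 3

3


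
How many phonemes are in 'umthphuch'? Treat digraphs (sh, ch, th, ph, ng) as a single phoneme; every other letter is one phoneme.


Parsing 'umthphuch' greedily, digraphs first:
  'u' -> vowel phoneme (phonemes so far: 1)
  'm' -> consonant phoneme (phonemes so far: 2)
  'th' -> digraph (1 consonant phoneme) (phonemes so far: 3)
  'ph' -> digraph (1 consonant phoneme) (phonemes so far: 4)
  'u' -> vowel phoneme (phonemes so far: 5)
  'ch' -> digraph (1 consonant phoneme) (phonemes so far: 6)
Total phonemes: 6

6


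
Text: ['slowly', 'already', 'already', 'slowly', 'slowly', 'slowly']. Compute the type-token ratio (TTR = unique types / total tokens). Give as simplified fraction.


Tokens: 6
Unique types: ('already', 'slowly') = 2
TTR = 2/6
Simplify: divide both by 2 -> 1/3
TTR = 1/3

1/3


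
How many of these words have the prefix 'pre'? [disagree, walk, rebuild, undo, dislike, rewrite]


Checking each word for prefix 'pre':
  'disagree' -> no (count: 0)
  'walk' -> no (count: 0)
  'rebuild' -> no (count: 0)
  'undo' -> no (count: 0)
  'dislike' -> no (count: 0)
  'rewrite' -> no (count: 0)
Total with prefix 'pre': 0

0


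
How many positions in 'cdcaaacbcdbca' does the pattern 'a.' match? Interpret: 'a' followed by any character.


Pattern: a. means 'a' followed by any character.
Scanning 'cdcaaacbcdbca' position-by-position:
  Pos 0: window 'cd' -> no
  Pos 1: window 'dc' -> no
  Pos 2: window 'ca' -> no
  Pos 3: window 'aa' -> MATCH
  Pos 4: window 'aa' -> MATCH
  Pos 5: window 'ac' -> MATCH
  Pos 6: window 'cb' -> no
  Pos 7: window 'bc' -> no
  Pos 8: window 'cd' -> no
  Pos 9: window 'db' -> no
  Pos 10: window 'bc' -> no
  Pos 11: window 'ca' -> no
  Pos 12: window 'a' -> no
Total matches: 3

3


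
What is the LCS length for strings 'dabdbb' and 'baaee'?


DP table for LCS of 'dabdbb' and 'baaee':
       b  a  a  e  e
    0  0  0  0  0  0
  d 0  0  0  0  0  0
  a 0  0  1  1  1  1
  b 0  1  1  1  1  1
  d 0  1  1  1  1  1
  b 0  1  1  1  1  1
  b 0  1  1  1  1  1
LCS: 'a'
LCS length = 1

1
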